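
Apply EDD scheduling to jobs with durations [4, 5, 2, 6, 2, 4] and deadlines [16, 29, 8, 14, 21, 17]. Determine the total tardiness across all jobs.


Sort by due date (EDD order): [(2, 8), (6, 14), (4, 16), (4, 17), (2, 21), (5, 29)]
Compute completion times and tardiness:
  Job 1: p=2, d=8, C=2, tardiness=max(0,2-8)=0
  Job 2: p=6, d=14, C=8, tardiness=max(0,8-14)=0
  Job 3: p=4, d=16, C=12, tardiness=max(0,12-16)=0
  Job 4: p=4, d=17, C=16, tardiness=max(0,16-17)=0
  Job 5: p=2, d=21, C=18, tardiness=max(0,18-21)=0
  Job 6: p=5, d=29, C=23, tardiness=max(0,23-29)=0
Total tardiness = 0

0


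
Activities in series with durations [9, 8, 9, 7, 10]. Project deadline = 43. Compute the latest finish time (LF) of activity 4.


LF(activity 4) = deadline - sum of successor durations
Successors: activities 5 through 5 with durations [10]
Sum of successor durations = 10
LF = 43 - 10 = 33

33


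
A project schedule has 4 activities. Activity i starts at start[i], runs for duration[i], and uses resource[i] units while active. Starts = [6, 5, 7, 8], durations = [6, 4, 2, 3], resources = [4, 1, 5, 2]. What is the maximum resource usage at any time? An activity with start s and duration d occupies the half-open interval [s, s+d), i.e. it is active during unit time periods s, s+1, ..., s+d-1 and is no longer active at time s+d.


Each activity i is active on [start_i, start_i + duration_i).
Compute total resource usage per time slot:
  t=0: active resources = [], total = 0
  t=1: active resources = [], total = 0
  t=2: active resources = [], total = 0
  t=3: active resources = [], total = 0
  t=4: active resources = [], total = 0
  t=5: active resources = [1], total = 1
  t=6: active resources = [4, 1], total = 5
  t=7: active resources = [4, 1, 5], total = 10
  t=8: active resources = [4, 1, 5, 2], total = 12
  t=9: active resources = [4, 2], total = 6
  t=10: active resources = [4, 2], total = 6
  t=11: active resources = [4], total = 4
Peak resource demand = 12

12


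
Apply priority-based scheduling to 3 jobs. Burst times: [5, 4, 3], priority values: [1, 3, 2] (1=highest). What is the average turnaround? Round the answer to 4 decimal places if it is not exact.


Sort by priority (ascending = highest first):
Order: [(1, 5), (2, 3), (3, 4)]
Completion times:
  Priority 1, burst=5, C=5
  Priority 2, burst=3, C=8
  Priority 3, burst=4, C=12
Average turnaround = 25/3 = 8.3333

8.3333


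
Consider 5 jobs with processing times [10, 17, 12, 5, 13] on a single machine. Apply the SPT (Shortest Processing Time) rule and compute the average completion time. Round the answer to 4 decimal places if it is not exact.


Sort jobs by processing time (SPT order): [5, 10, 12, 13, 17]
Compute completion times sequentially:
  Job 1: processing = 5, completes at 5
  Job 2: processing = 10, completes at 15
  Job 3: processing = 12, completes at 27
  Job 4: processing = 13, completes at 40
  Job 5: processing = 17, completes at 57
Sum of completion times = 144
Average completion time = 144/5 = 28.8

28.8


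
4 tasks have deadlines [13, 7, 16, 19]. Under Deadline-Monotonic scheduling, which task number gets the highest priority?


Sort tasks by relative deadline (ascending):
  Task 2: deadline = 7
  Task 1: deadline = 13
  Task 3: deadline = 16
  Task 4: deadline = 19
Priority order (highest first): [2, 1, 3, 4]
Highest priority task = 2

2


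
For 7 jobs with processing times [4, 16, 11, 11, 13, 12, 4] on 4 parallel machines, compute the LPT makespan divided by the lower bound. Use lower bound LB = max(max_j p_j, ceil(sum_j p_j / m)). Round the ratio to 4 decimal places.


LPT order: [16, 13, 12, 11, 11, 4, 4]
Machine loads after assignment: [16, 17, 16, 22]
LPT makespan = 22
Lower bound = max(max_job, ceil(total/4)) = max(16, 18) = 18
Ratio = 22 / 18 = 1.2222

1.2222


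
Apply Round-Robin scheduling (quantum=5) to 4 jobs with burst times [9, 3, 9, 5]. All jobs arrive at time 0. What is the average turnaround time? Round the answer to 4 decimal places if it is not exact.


Time quantum = 5
Execution trace:
  J1 runs 5 units, time = 5
  J2 runs 3 units, time = 8
  J3 runs 5 units, time = 13
  J4 runs 5 units, time = 18
  J1 runs 4 units, time = 22
  J3 runs 4 units, time = 26
Finish times: [22, 8, 26, 18]
Average turnaround = 74/4 = 18.5

18.5


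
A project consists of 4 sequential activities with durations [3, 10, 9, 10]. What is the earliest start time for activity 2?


Activity 2 starts after activities 1 through 1 complete.
Predecessor durations: [3]
ES = 3 = 3

3


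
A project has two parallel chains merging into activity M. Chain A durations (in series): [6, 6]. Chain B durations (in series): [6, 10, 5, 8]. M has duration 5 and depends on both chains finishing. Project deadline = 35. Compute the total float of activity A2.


Forward pass: ES(A2) = sum of predecessors on chain A = 6
EF = ES + duration = 6 + 6 = 12
Backward pass: LF(M) = deadline = 35; LS(M) = 35 - 5 = 30
LF(A2) = LS(M) - sum(successors on chain A) = 30 - 0 = 30
LS = LF - duration = 30 - 6 = 24
Total float = LS - ES = 24 - 6 = 18

18


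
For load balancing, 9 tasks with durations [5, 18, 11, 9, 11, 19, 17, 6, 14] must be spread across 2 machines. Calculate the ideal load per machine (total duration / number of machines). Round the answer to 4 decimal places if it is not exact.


Total processing time = 5 + 18 + 11 + 9 + 11 + 19 + 17 + 6 + 14 = 110
Number of machines = 2
Ideal balanced load = 110 / 2 = 55.0

55.0


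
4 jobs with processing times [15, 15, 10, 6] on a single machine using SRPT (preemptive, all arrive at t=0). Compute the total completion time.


Since all jobs arrive at t=0, SRPT equals SPT ordering.
SPT order: [6, 10, 15, 15]
Completion times:
  Job 1: p=6, C=6
  Job 2: p=10, C=16
  Job 3: p=15, C=31
  Job 4: p=15, C=46
Total completion time = 6 + 16 + 31 + 46 = 99

99


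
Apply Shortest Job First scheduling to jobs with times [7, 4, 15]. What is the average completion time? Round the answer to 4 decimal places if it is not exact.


SJF order (ascending): [4, 7, 15]
Completion times:
  Job 1: burst=4, C=4
  Job 2: burst=7, C=11
  Job 3: burst=15, C=26
Average completion = 41/3 = 13.6667

13.6667


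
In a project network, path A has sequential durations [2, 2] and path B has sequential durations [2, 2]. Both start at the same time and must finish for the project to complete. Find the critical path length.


Path A total = 2 + 2 = 4
Path B total = 2 + 2 = 4
Critical path = longest path = max(4, 4) = 4

4


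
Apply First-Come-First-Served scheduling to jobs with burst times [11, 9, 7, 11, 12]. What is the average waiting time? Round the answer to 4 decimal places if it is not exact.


FCFS order (as given): [11, 9, 7, 11, 12]
Waiting times:
  Job 1: wait = 0
  Job 2: wait = 11
  Job 3: wait = 20
  Job 4: wait = 27
  Job 5: wait = 38
Sum of waiting times = 96
Average waiting time = 96/5 = 19.2

19.2


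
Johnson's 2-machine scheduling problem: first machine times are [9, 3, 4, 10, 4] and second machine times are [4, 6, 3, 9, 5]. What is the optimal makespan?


Apply Johnson's rule:
  Group 1 (a <= b): [(2, 3, 6), (5, 4, 5)]
  Group 2 (a > b): [(4, 10, 9), (1, 9, 4), (3, 4, 3)]
Optimal job order: [2, 5, 4, 1, 3]
Schedule:
  Job 2: M1 done at 3, M2 done at 9
  Job 5: M1 done at 7, M2 done at 14
  Job 4: M1 done at 17, M2 done at 26
  Job 1: M1 done at 26, M2 done at 30
  Job 3: M1 done at 30, M2 done at 33
Makespan = 33

33


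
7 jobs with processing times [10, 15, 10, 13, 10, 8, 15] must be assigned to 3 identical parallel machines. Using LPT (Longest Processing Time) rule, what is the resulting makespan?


Sort jobs in decreasing order (LPT): [15, 15, 13, 10, 10, 10, 8]
Assign each job to the least loaded machine:
  Machine 1: jobs [15, 10], load = 25
  Machine 2: jobs [15, 10], load = 25
  Machine 3: jobs [13, 10, 8], load = 31
Makespan = max load = 31

31


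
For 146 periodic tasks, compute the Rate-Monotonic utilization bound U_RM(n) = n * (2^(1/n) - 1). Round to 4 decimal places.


Compute 2^(1/146) = 1.0047588711
Subtract 1: 1.0047588711 - 1 = 0.0047588711
Multiply by n: 146 * 0.0047588711 = 0.6947951806
Round to 4 dp: 0.6948

0.6948


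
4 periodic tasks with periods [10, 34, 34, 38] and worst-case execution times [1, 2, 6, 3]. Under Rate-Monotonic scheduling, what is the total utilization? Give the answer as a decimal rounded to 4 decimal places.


Compute individual utilizations (exact fractions):
  Task 1: C/T = 1/10 (approx. 0.1)
  Task 2: C/T = 2/34 = 1/17 (approx. 0.0588)
  Task 3: C/T = 6/34 = 3/17 (approx. 0.1765)
  Task 4: C/T = 3/38 (approx. 0.0789)
Total utilization U = 1/10 + 1/17 + 3/17 + 3/38 = 669/1615
Rounded to 4 decimal places: U = 0.4142
RM (Liu & Layland) bound for 4 tasks = 0.756828; compare with U = 669/1615 (approx. 0.414241)
U <= bound, so schedulable by RM sufficient condition.

0.4142


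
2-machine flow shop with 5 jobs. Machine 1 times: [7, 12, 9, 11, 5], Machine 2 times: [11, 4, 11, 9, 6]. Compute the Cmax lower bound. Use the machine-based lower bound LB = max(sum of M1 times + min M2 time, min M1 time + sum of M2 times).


LB1 = sum(M1 times) + min(M2 times) = 44 + 4 = 48
LB2 = min(M1 times) + sum(M2 times) = 5 + 41 = 46
Lower bound = max(LB1, LB2) = max(48, 46) = 48

48


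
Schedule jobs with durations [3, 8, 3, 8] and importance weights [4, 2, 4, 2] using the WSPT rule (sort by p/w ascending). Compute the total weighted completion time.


Compute p/w ratios and sort ascending (WSPT): [(3, 4), (3, 4), (8, 2), (8, 2)]
Compute weighted completion times:
  Job (p=3,w=4): C=3, w*C=4*3=12
  Job (p=3,w=4): C=6, w*C=4*6=24
  Job (p=8,w=2): C=14, w*C=2*14=28
  Job (p=8,w=2): C=22, w*C=2*22=44
Total weighted completion time = 108

108


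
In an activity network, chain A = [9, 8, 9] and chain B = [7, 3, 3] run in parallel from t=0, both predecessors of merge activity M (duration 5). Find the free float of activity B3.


ES(B3) = sum of predecessors on chain B = 10
EF(B3) = ES + duration = 10 + 3 = 13
Successor of B3 is M. ES(M) = max(sum(A), sum(B)) = max(26, 13) = 26
Free float = ES(successor) - EF(current) = 26 - 13 = 13

13


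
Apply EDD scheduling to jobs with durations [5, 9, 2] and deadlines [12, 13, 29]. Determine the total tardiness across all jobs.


Sort by due date (EDD order): [(5, 12), (9, 13), (2, 29)]
Compute completion times and tardiness:
  Job 1: p=5, d=12, C=5, tardiness=max(0,5-12)=0
  Job 2: p=9, d=13, C=14, tardiness=max(0,14-13)=1
  Job 3: p=2, d=29, C=16, tardiness=max(0,16-29)=0
Total tardiness = 1

1


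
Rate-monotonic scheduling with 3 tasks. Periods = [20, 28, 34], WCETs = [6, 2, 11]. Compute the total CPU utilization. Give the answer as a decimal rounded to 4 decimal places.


Compute individual utilizations (exact fractions):
  Task 1: C/T = 6/20 = 3/10 (approx. 0.3)
  Task 2: C/T = 2/28 = 1/14 (approx. 0.0714)
  Task 3: C/T = 11/34 (approx. 0.3235)
Total utilization U = 3/10 + 1/14 + 11/34 = 827/1190
Rounded to 4 decimal places: U = 0.6950
RM (Liu & Layland) bound for 3 tasks = 0.779763; compare with U = 827/1190 (approx. 0.694958)
U <= bound, so schedulable by RM sufficient condition.

0.6950


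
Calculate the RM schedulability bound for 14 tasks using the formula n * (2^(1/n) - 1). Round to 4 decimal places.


Compute 2^(1/14) = 1.0507566387
Subtract 1: 1.0507566387 - 1 = 0.0507566387
Multiply by n: 14 * 0.0507566387 = 0.7105929418
Round to 4 dp: 0.7106

0.7106


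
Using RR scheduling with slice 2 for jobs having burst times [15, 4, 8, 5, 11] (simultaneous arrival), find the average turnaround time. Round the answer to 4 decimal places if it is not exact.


Time quantum = 2
Execution trace:
  J1 runs 2 units, time = 2
  J2 runs 2 units, time = 4
  J3 runs 2 units, time = 6
  J4 runs 2 units, time = 8
  J5 runs 2 units, time = 10
  J1 runs 2 units, time = 12
  J2 runs 2 units, time = 14
  J3 runs 2 units, time = 16
  J4 runs 2 units, time = 18
  J5 runs 2 units, time = 20
  J1 runs 2 units, time = 22
  J3 runs 2 units, time = 24
  J4 runs 1 units, time = 25
  J5 runs 2 units, time = 27
  J1 runs 2 units, time = 29
  J3 runs 2 units, time = 31
  J5 runs 2 units, time = 33
  J1 runs 2 units, time = 35
  J5 runs 2 units, time = 37
  J1 runs 2 units, time = 39
  J5 runs 1 units, time = 40
  J1 runs 2 units, time = 42
  J1 runs 1 units, time = 43
Finish times: [43, 14, 31, 25, 40]
Average turnaround = 153/5 = 30.6

30.6


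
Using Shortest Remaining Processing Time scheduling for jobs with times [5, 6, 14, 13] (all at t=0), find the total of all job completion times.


Since all jobs arrive at t=0, SRPT equals SPT ordering.
SPT order: [5, 6, 13, 14]
Completion times:
  Job 1: p=5, C=5
  Job 2: p=6, C=11
  Job 3: p=13, C=24
  Job 4: p=14, C=38
Total completion time = 5 + 11 + 24 + 38 = 78

78


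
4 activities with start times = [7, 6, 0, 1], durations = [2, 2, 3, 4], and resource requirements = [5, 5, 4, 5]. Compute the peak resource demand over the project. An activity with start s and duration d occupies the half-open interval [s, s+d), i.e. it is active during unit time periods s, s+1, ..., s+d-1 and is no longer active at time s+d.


Each activity i is active on [start_i, start_i + duration_i).
Compute total resource usage per time slot:
  t=0: active resources = [4], total = 4
  t=1: active resources = [4, 5], total = 9
  t=2: active resources = [4, 5], total = 9
  t=3: active resources = [5], total = 5
  t=4: active resources = [5], total = 5
  t=5: active resources = [], total = 0
  t=6: active resources = [5], total = 5
  t=7: active resources = [5, 5], total = 10
  t=8: active resources = [5], total = 5
Peak resource demand = 10

10


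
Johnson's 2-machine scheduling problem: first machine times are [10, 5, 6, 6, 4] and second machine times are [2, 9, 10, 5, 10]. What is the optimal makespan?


Apply Johnson's rule:
  Group 1 (a <= b): [(5, 4, 10), (2, 5, 9), (3, 6, 10)]
  Group 2 (a > b): [(4, 6, 5), (1, 10, 2)]
Optimal job order: [5, 2, 3, 4, 1]
Schedule:
  Job 5: M1 done at 4, M2 done at 14
  Job 2: M1 done at 9, M2 done at 23
  Job 3: M1 done at 15, M2 done at 33
  Job 4: M1 done at 21, M2 done at 38
  Job 1: M1 done at 31, M2 done at 40
Makespan = 40

40


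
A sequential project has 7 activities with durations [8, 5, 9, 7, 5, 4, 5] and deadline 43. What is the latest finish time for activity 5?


LF(activity 5) = deadline - sum of successor durations
Successors: activities 6 through 7 with durations [4, 5]
Sum of successor durations = 9
LF = 43 - 9 = 34

34


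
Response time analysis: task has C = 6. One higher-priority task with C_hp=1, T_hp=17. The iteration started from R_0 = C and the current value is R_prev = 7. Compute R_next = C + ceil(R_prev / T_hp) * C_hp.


R_next = C + ceil(R_prev / T_hp) * C_hp
ceil(7 / 17) = ceil(0.4118) = 1
Interference = 1 * 1 = 1
R_next = 6 + 1 = 7
R_next = R_prev, so the iteration has converged (response time = 7).

7


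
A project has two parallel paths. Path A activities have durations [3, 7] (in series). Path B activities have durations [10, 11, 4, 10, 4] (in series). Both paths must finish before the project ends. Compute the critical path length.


Path A total = 3 + 7 = 10
Path B total = 10 + 11 + 4 + 10 + 4 = 39
Critical path = longest path = max(10, 39) = 39

39


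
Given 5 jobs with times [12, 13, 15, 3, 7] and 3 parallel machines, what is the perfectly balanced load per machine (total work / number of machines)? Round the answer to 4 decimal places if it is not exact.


Total processing time = 12 + 13 + 15 + 3 + 7 = 50
Number of machines = 3
Ideal balanced load = 50 / 3 = 16.6667

16.6667


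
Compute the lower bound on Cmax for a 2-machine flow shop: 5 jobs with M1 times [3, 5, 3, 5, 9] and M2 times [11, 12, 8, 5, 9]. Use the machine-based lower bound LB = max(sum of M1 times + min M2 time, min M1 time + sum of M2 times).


LB1 = sum(M1 times) + min(M2 times) = 25 + 5 = 30
LB2 = min(M1 times) + sum(M2 times) = 3 + 45 = 48
Lower bound = max(LB1, LB2) = max(30, 48) = 48

48


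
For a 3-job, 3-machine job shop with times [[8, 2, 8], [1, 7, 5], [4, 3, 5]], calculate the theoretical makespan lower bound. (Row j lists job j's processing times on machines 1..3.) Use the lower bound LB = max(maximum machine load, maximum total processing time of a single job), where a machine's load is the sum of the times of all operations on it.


Machine loads:
  Machine 1: 8 + 1 + 4 = 13
  Machine 2: 2 + 7 + 3 = 12
  Machine 3: 8 + 5 + 5 = 18
Max machine load = 18
Job totals:
  Job 1: 18
  Job 2: 13
  Job 3: 12
Max job total = 18
Lower bound = max(18, 18) = 18

18


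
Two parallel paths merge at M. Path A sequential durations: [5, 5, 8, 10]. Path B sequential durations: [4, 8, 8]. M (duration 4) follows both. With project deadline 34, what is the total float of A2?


Forward pass: ES(A2) = sum of predecessors on chain A = 5
EF = ES + duration = 5 + 5 = 10
Backward pass: LF(M) = deadline = 34; LS(M) = 34 - 4 = 30
LF(A2) = LS(M) - sum(successors on chain A) = 30 - 18 = 12
LS = LF - duration = 12 - 5 = 7
Total float = LS - ES = 7 - 5 = 2

2


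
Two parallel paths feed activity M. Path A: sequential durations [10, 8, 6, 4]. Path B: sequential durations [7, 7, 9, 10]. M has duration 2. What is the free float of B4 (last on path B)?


ES(B4) = sum of predecessors on chain B = 23
EF(B4) = ES + duration = 23 + 10 = 33
Successor of B4 is M. ES(M) = max(sum(A), sum(B)) = max(28, 33) = 33
Free float = ES(successor) - EF(current) = 33 - 33 = 0

0


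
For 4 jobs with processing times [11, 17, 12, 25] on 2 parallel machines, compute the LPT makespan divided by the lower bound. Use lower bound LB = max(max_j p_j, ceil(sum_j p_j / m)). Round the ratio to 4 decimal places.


LPT order: [25, 17, 12, 11]
Machine loads after assignment: [36, 29]
LPT makespan = 36
Lower bound = max(max_job, ceil(total/2)) = max(25, 33) = 33
Ratio = 36 / 33 = 1.0909

1.0909


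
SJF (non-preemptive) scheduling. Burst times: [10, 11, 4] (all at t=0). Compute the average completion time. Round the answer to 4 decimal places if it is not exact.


SJF order (ascending): [4, 10, 11]
Completion times:
  Job 1: burst=4, C=4
  Job 2: burst=10, C=14
  Job 3: burst=11, C=25
Average completion = 43/3 = 14.3333

14.3333


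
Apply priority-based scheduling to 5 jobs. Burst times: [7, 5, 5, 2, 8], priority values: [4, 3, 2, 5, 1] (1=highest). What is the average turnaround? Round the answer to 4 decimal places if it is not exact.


Sort by priority (ascending = highest first):
Order: [(1, 8), (2, 5), (3, 5), (4, 7), (5, 2)]
Completion times:
  Priority 1, burst=8, C=8
  Priority 2, burst=5, C=13
  Priority 3, burst=5, C=18
  Priority 4, burst=7, C=25
  Priority 5, burst=2, C=27
Average turnaround = 91/5 = 18.2

18.2


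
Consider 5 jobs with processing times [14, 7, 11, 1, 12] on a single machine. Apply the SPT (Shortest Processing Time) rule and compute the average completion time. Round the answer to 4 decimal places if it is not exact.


Sort jobs by processing time (SPT order): [1, 7, 11, 12, 14]
Compute completion times sequentially:
  Job 1: processing = 1, completes at 1
  Job 2: processing = 7, completes at 8
  Job 3: processing = 11, completes at 19
  Job 4: processing = 12, completes at 31
  Job 5: processing = 14, completes at 45
Sum of completion times = 104
Average completion time = 104/5 = 20.8

20.8


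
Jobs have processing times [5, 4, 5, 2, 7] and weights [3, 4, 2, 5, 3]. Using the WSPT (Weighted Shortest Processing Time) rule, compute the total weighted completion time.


Compute p/w ratios and sort ascending (WSPT): [(2, 5), (4, 4), (5, 3), (7, 3), (5, 2)]
Compute weighted completion times:
  Job (p=2,w=5): C=2, w*C=5*2=10
  Job (p=4,w=4): C=6, w*C=4*6=24
  Job (p=5,w=3): C=11, w*C=3*11=33
  Job (p=7,w=3): C=18, w*C=3*18=54
  Job (p=5,w=2): C=23, w*C=2*23=46
Total weighted completion time = 167

167


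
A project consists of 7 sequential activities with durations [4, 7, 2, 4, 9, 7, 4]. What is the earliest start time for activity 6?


Activity 6 starts after activities 1 through 5 complete.
Predecessor durations: [4, 7, 2, 4, 9]
ES = 4 + 7 + 2 + 4 + 9 = 26

26


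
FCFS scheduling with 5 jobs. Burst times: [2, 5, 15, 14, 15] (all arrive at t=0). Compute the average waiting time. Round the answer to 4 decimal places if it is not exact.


FCFS order (as given): [2, 5, 15, 14, 15]
Waiting times:
  Job 1: wait = 0
  Job 2: wait = 2
  Job 3: wait = 7
  Job 4: wait = 22
  Job 5: wait = 36
Sum of waiting times = 67
Average waiting time = 67/5 = 13.4

13.4


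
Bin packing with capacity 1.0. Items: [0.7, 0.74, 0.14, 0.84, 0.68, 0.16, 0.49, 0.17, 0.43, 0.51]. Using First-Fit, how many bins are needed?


Place items sequentially using First-Fit:
  Item 0.7 -> new Bin 1
  Item 0.74 -> new Bin 2
  Item 0.14 -> Bin 1 (now 0.84)
  Item 0.84 -> new Bin 3
  Item 0.68 -> new Bin 4
  Item 0.16 -> Bin 1 (now 1.0)
  Item 0.49 -> new Bin 5
  Item 0.17 -> Bin 2 (now 0.91)
  Item 0.43 -> Bin 5 (now 0.92)
  Item 0.51 -> new Bin 6
Total bins used = 6

6


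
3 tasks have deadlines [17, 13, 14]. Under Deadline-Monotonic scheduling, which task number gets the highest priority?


Sort tasks by relative deadline (ascending):
  Task 2: deadline = 13
  Task 3: deadline = 14
  Task 1: deadline = 17
Priority order (highest first): [2, 3, 1]
Highest priority task = 2

2


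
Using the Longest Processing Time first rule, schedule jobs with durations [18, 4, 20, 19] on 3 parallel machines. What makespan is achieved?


Sort jobs in decreasing order (LPT): [20, 19, 18, 4]
Assign each job to the least loaded machine:
  Machine 1: jobs [20], load = 20
  Machine 2: jobs [19], load = 19
  Machine 3: jobs [18, 4], load = 22
Makespan = max load = 22

22


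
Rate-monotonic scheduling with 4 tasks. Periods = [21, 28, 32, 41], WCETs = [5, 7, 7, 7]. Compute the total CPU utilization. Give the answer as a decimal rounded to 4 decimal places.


Compute individual utilizations (exact fractions):
  Task 1: C/T = 5/21 (approx. 0.2381)
  Task 2: C/T = 7/28 = 1/4 (approx. 0.25)
  Task 3: C/T = 7/32 (approx. 0.2188)
  Task 4: C/T = 7/41 (approx. 0.1707)
Total utilization U = 5/21 + 1/4 + 7/32 + 7/41 = 24179/27552
Rounded to 4 decimal places: U = 0.8776
RM (Liu & Layland) bound for 4 tasks = 0.756828; compare with U = 24179/27552 (approx. 0.877577)
bound < U <= 1, so the RM sufficient condition is not met (inconclusive; an exact test such as response-time analysis is needed).

0.8776


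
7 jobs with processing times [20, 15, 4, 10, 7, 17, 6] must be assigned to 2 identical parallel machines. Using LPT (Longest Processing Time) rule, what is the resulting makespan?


Sort jobs in decreasing order (LPT): [20, 17, 15, 10, 7, 6, 4]
Assign each job to the least loaded machine:
  Machine 1: jobs [20, 10, 7, 4], load = 41
  Machine 2: jobs [17, 15, 6], load = 38
Makespan = max load = 41

41


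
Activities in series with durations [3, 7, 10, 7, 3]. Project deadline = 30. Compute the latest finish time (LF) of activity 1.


LF(activity 1) = deadline - sum of successor durations
Successors: activities 2 through 5 with durations [7, 10, 7, 3]
Sum of successor durations = 27
LF = 30 - 27 = 3

3


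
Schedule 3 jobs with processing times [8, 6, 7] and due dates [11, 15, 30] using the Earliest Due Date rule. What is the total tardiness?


Sort by due date (EDD order): [(8, 11), (6, 15), (7, 30)]
Compute completion times and tardiness:
  Job 1: p=8, d=11, C=8, tardiness=max(0,8-11)=0
  Job 2: p=6, d=15, C=14, tardiness=max(0,14-15)=0
  Job 3: p=7, d=30, C=21, tardiness=max(0,21-30)=0
Total tardiness = 0

0


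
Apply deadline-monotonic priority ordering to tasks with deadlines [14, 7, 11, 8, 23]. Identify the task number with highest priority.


Sort tasks by relative deadline (ascending):
  Task 2: deadline = 7
  Task 4: deadline = 8
  Task 3: deadline = 11
  Task 1: deadline = 14
  Task 5: deadline = 23
Priority order (highest first): [2, 4, 3, 1, 5]
Highest priority task = 2

2


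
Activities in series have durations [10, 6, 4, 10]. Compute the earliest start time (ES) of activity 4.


Activity 4 starts after activities 1 through 3 complete.
Predecessor durations: [10, 6, 4]
ES = 10 + 6 + 4 = 20

20


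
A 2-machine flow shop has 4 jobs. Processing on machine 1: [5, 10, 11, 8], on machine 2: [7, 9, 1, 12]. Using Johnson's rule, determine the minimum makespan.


Apply Johnson's rule:
  Group 1 (a <= b): [(1, 5, 7), (4, 8, 12)]
  Group 2 (a > b): [(2, 10, 9), (3, 11, 1)]
Optimal job order: [1, 4, 2, 3]
Schedule:
  Job 1: M1 done at 5, M2 done at 12
  Job 4: M1 done at 13, M2 done at 25
  Job 2: M1 done at 23, M2 done at 34
  Job 3: M1 done at 34, M2 done at 35
Makespan = 35

35


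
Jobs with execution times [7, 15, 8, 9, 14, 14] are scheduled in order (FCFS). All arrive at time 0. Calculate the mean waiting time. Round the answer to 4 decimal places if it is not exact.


FCFS order (as given): [7, 15, 8, 9, 14, 14]
Waiting times:
  Job 1: wait = 0
  Job 2: wait = 7
  Job 3: wait = 22
  Job 4: wait = 30
  Job 5: wait = 39
  Job 6: wait = 53
Sum of waiting times = 151
Average waiting time = 151/6 = 25.1667

25.1667


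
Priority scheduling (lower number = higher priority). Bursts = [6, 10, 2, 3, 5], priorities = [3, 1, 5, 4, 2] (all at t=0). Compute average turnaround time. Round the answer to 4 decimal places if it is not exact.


Sort by priority (ascending = highest first):
Order: [(1, 10), (2, 5), (3, 6), (4, 3), (5, 2)]
Completion times:
  Priority 1, burst=10, C=10
  Priority 2, burst=5, C=15
  Priority 3, burst=6, C=21
  Priority 4, burst=3, C=24
  Priority 5, burst=2, C=26
Average turnaround = 96/5 = 19.2

19.2


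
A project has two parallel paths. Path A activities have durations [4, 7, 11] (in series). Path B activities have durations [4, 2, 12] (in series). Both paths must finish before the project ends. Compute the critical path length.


Path A total = 4 + 7 + 11 = 22
Path B total = 4 + 2 + 12 = 18
Critical path = longest path = max(22, 18) = 22

22


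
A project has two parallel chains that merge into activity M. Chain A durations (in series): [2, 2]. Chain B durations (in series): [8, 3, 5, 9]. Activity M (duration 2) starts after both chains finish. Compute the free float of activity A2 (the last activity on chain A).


ES(A2) = sum of predecessors on chain A = 2
EF(A2) = ES + duration = 2 + 2 = 4
Successor of A2 is M. ES(M) = max(sum(A), sum(B)) = max(4, 25) = 25
Free float = ES(successor) - EF(current) = 25 - 4 = 21

21


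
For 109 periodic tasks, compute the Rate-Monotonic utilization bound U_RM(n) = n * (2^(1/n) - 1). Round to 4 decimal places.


Compute 2^(1/109) = 1.0063794108
Subtract 1: 1.0063794108 - 1 = 0.0063794108
Multiply by n: 109 * 0.0063794108 = 0.6953557772
Round to 4 dp: 0.6954

0.6954


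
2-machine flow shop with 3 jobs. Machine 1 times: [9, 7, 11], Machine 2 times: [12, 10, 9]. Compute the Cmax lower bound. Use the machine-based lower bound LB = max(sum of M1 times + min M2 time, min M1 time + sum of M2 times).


LB1 = sum(M1 times) + min(M2 times) = 27 + 9 = 36
LB2 = min(M1 times) + sum(M2 times) = 7 + 31 = 38
Lower bound = max(LB1, LB2) = max(36, 38) = 38

38


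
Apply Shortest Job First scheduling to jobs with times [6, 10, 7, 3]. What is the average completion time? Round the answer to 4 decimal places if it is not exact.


SJF order (ascending): [3, 6, 7, 10]
Completion times:
  Job 1: burst=3, C=3
  Job 2: burst=6, C=9
  Job 3: burst=7, C=16
  Job 4: burst=10, C=26
Average completion = 54/4 = 13.5

13.5


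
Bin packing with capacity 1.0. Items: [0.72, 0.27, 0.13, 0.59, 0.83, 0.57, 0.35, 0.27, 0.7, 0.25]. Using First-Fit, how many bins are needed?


Place items sequentially using First-Fit:
  Item 0.72 -> new Bin 1
  Item 0.27 -> Bin 1 (now 0.99)
  Item 0.13 -> new Bin 2
  Item 0.59 -> Bin 2 (now 0.72)
  Item 0.83 -> new Bin 3
  Item 0.57 -> new Bin 4
  Item 0.35 -> Bin 4 (now 0.92)
  Item 0.27 -> Bin 2 (now 0.99)
  Item 0.7 -> new Bin 5
  Item 0.25 -> Bin 5 (now 0.95)
Total bins used = 5

5


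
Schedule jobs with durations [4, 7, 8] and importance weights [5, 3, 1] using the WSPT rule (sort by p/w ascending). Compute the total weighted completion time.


Compute p/w ratios and sort ascending (WSPT): [(4, 5), (7, 3), (8, 1)]
Compute weighted completion times:
  Job (p=4,w=5): C=4, w*C=5*4=20
  Job (p=7,w=3): C=11, w*C=3*11=33
  Job (p=8,w=1): C=19, w*C=1*19=19
Total weighted completion time = 72

72


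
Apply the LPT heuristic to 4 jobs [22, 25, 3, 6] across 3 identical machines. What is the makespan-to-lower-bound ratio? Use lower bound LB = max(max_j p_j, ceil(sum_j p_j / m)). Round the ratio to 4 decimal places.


LPT order: [25, 22, 6, 3]
Machine loads after assignment: [25, 22, 9]
LPT makespan = 25
Lower bound = max(max_job, ceil(total/3)) = max(25, 19) = 25
Ratio = 25 / 25 = 1.0

1.0


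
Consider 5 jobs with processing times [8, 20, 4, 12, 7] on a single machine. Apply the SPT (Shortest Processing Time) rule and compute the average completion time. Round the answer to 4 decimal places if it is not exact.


Sort jobs by processing time (SPT order): [4, 7, 8, 12, 20]
Compute completion times sequentially:
  Job 1: processing = 4, completes at 4
  Job 2: processing = 7, completes at 11
  Job 3: processing = 8, completes at 19
  Job 4: processing = 12, completes at 31
  Job 5: processing = 20, completes at 51
Sum of completion times = 116
Average completion time = 116/5 = 23.2

23.2


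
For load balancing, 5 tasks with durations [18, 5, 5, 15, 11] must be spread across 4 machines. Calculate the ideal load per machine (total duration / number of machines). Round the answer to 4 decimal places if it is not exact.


Total processing time = 18 + 5 + 5 + 15 + 11 = 54
Number of machines = 4
Ideal balanced load = 54 / 4 = 13.5

13.5


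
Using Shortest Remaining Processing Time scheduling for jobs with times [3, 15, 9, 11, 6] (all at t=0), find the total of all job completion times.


Since all jobs arrive at t=0, SRPT equals SPT ordering.
SPT order: [3, 6, 9, 11, 15]
Completion times:
  Job 1: p=3, C=3
  Job 2: p=6, C=9
  Job 3: p=9, C=18
  Job 4: p=11, C=29
  Job 5: p=15, C=44
Total completion time = 3 + 9 + 18 + 29 + 44 = 103

103


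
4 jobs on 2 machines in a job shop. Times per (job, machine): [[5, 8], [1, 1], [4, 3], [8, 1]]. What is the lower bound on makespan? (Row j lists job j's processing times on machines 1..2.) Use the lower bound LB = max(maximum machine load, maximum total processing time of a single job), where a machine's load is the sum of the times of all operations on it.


Machine loads:
  Machine 1: 5 + 1 + 4 + 8 = 18
  Machine 2: 8 + 1 + 3 + 1 = 13
Max machine load = 18
Job totals:
  Job 1: 13
  Job 2: 2
  Job 3: 7
  Job 4: 9
Max job total = 13
Lower bound = max(18, 13) = 18

18


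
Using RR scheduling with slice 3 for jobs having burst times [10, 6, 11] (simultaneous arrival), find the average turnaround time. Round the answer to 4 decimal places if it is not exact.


Time quantum = 3
Execution trace:
  J1 runs 3 units, time = 3
  J2 runs 3 units, time = 6
  J3 runs 3 units, time = 9
  J1 runs 3 units, time = 12
  J2 runs 3 units, time = 15
  J3 runs 3 units, time = 18
  J1 runs 3 units, time = 21
  J3 runs 3 units, time = 24
  J1 runs 1 units, time = 25
  J3 runs 2 units, time = 27
Finish times: [25, 15, 27]
Average turnaround = 67/3 = 22.3333

22.3333


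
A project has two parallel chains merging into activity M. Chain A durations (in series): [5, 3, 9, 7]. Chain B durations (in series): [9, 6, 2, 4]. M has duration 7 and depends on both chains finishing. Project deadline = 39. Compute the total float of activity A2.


Forward pass: ES(A2) = sum of predecessors on chain A = 5
EF = ES + duration = 5 + 3 = 8
Backward pass: LF(M) = deadline = 39; LS(M) = 39 - 7 = 32
LF(A2) = LS(M) - sum(successors on chain A) = 32 - 16 = 16
LS = LF - duration = 16 - 3 = 13
Total float = LS - ES = 13 - 5 = 8

8


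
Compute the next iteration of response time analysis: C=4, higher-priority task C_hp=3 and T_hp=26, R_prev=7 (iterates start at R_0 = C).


R_next = C + ceil(R_prev / T_hp) * C_hp
ceil(7 / 26) = ceil(0.2692) = 1
Interference = 1 * 3 = 3
R_next = 4 + 3 = 7
R_next = R_prev, so the iteration has converged (response time = 7).

7


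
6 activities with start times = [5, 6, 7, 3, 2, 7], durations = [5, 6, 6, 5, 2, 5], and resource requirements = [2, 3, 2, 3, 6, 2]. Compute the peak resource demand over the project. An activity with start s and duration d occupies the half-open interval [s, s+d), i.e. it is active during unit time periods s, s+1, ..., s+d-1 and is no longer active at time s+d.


Each activity i is active on [start_i, start_i + duration_i).
Compute total resource usage per time slot:
  t=0: active resources = [], total = 0
  t=1: active resources = [], total = 0
  t=2: active resources = [6], total = 6
  t=3: active resources = [3, 6], total = 9
  t=4: active resources = [3], total = 3
  t=5: active resources = [2, 3], total = 5
  t=6: active resources = [2, 3, 3], total = 8
  t=7: active resources = [2, 3, 2, 3, 2], total = 12
  t=8: active resources = [2, 3, 2, 2], total = 9
  t=9: active resources = [2, 3, 2, 2], total = 9
  t=10: active resources = [3, 2, 2], total = 7
  t=11: active resources = [3, 2, 2], total = 7
  t=12: active resources = [2], total = 2
Peak resource demand = 12

12


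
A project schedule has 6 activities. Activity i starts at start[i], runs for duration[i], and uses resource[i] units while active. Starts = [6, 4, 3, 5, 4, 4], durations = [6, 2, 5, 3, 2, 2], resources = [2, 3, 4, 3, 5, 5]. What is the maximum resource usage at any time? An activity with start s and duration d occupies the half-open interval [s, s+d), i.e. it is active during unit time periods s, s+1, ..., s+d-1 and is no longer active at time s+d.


Each activity i is active on [start_i, start_i + duration_i).
Compute total resource usage per time slot:
  t=0: active resources = [], total = 0
  t=1: active resources = [], total = 0
  t=2: active resources = [], total = 0
  t=3: active resources = [4], total = 4
  t=4: active resources = [3, 4, 5, 5], total = 17
  t=5: active resources = [3, 4, 3, 5, 5], total = 20
  t=6: active resources = [2, 4, 3], total = 9
  t=7: active resources = [2, 4, 3], total = 9
  t=8: active resources = [2], total = 2
  t=9: active resources = [2], total = 2
  t=10: active resources = [2], total = 2
  t=11: active resources = [2], total = 2
Peak resource demand = 20

20


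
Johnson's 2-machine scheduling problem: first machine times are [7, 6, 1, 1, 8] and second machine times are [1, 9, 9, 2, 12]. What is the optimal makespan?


Apply Johnson's rule:
  Group 1 (a <= b): [(3, 1, 9), (4, 1, 2), (2, 6, 9), (5, 8, 12)]
  Group 2 (a > b): [(1, 7, 1)]
Optimal job order: [3, 4, 2, 5, 1]
Schedule:
  Job 3: M1 done at 1, M2 done at 10
  Job 4: M1 done at 2, M2 done at 12
  Job 2: M1 done at 8, M2 done at 21
  Job 5: M1 done at 16, M2 done at 33
  Job 1: M1 done at 23, M2 done at 34
Makespan = 34

34


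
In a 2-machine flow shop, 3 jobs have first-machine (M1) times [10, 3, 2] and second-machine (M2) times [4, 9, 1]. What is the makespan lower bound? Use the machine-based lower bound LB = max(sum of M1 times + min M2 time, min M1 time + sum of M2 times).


LB1 = sum(M1 times) + min(M2 times) = 15 + 1 = 16
LB2 = min(M1 times) + sum(M2 times) = 2 + 14 = 16
Lower bound = max(LB1, LB2) = max(16, 16) = 16

16


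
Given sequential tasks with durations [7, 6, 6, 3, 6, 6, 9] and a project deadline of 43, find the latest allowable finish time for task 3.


LF(activity 3) = deadline - sum of successor durations
Successors: activities 4 through 7 with durations [3, 6, 6, 9]
Sum of successor durations = 24
LF = 43 - 24 = 19

19


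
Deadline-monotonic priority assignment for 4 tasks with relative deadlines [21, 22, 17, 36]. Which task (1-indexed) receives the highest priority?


Sort tasks by relative deadline (ascending):
  Task 3: deadline = 17
  Task 1: deadline = 21
  Task 2: deadline = 22
  Task 4: deadline = 36
Priority order (highest first): [3, 1, 2, 4]
Highest priority task = 3

3


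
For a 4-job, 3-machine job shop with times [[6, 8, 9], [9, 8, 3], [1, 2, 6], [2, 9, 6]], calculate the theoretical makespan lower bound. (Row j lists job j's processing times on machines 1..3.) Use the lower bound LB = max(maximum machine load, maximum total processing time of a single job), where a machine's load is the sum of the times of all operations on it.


Machine loads:
  Machine 1: 6 + 9 + 1 + 2 = 18
  Machine 2: 8 + 8 + 2 + 9 = 27
  Machine 3: 9 + 3 + 6 + 6 = 24
Max machine load = 27
Job totals:
  Job 1: 23
  Job 2: 20
  Job 3: 9
  Job 4: 17
Max job total = 23
Lower bound = max(27, 23) = 27

27


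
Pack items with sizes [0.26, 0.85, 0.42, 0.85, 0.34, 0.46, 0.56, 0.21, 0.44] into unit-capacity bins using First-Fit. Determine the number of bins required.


Place items sequentially using First-Fit:
  Item 0.26 -> new Bin 1
  Item 0.85 -> new Bin 2
  Item 0.42 -> Bin 1 (now 0.68)
  Item 0.85 -> new Bin 3
  Item 0.34 -> new Bin 4
  Item 0.46 -> Bin 4 (now 0.8)
  Item 0.56 -> new Bin 5
  Item 0.21 -> Bin 1 (now 0.89)
  Item 0.44 -> Bin 5 (now 1.0)
Total bins used = 5

5


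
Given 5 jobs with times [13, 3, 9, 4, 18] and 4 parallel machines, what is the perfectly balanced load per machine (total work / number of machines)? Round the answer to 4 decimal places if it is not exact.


Total processing time = 13 + 3 + 9 + 4 + 18 = 47
Number of machines = 4
Ideal balanced load = 47 / 4 = 11.75

11.75


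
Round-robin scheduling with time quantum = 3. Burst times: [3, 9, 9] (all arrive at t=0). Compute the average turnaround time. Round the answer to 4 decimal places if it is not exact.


Time quantum = 3
Execution trace:
  J1 runs 3 units, time = 3
  J2 runs 3 units, time = 6
  J3 runs 3 units, time = 9
  J2 runs 3 units, time = 12
  J3 runs 3 units, time = 15
  J2 runs 3 units, time = 18
  J3 runs 3 units, time = 21
Finish times: [3, 18, 21]
Average turnaround = 42/3 = 14.0

14.0


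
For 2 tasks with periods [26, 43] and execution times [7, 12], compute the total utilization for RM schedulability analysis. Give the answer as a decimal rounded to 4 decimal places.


Compute individual utilizations (exact fractions):
  Task 1: C/T = 7/26 (approx. 0.2692)
  Task 2: C/T = 12/43 (approx. 0.2791)
Total utilization U = 7/26 + 12/43 = 613/1118
Rounded to 4 decimal places: U = 0.5483
RM (Liu & Layland) bound for 2 tasks = 0.828427; compare with U = 613/1118 (approx. 0.548301)
U <= bound, so schedulable by RM sufficient condition.

0.5483


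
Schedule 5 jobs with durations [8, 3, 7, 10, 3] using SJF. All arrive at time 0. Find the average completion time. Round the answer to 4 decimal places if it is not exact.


SJF order (ascending): [3, 3, 7, 8, 10]
Completion times:
  Job 1: burst=3, C=3
  Job 2: burst=3, C=6
  Job 3: burst=7, C=13
  Job 4: burst=8, C=21
  Job 5: burst=10, C=31
Average completion = 74/5 = 14.8

14.8


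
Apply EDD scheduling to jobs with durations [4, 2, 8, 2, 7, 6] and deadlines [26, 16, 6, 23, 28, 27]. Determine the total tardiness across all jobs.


Sort by due date (EDD order): [(8, 6), (2, 16), (2, 23), (4, 26), (6, 27), (7, 28)]
Compute completion times and tardiness:
  Job 1: p=8, d=6, C=8, tardiness=max(0,8-6)=2
  Job 2: p=2, d=16, C=10, tardiness=max(0,10-16)=0
  Job 3: p=2, d=23, C=12, tardiness=max(0,12-23)=0
  Job 4: p=4, d=26, C=16, tardiness=max(0,16-26)=0
  Job 5: p=6, d=27, C=22, tardiness=max(0,22-27)=0
  Job 6: p=7, d=28, C=29, tardiness=max(0,29-28)=1
Total tardiness = 3

3


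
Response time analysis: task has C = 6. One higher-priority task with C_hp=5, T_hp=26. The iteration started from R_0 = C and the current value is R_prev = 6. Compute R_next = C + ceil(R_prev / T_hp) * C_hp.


R_next = C + ceil(R_prev / T_hp) * C_hp
ceil(6 / 26) = ceil(0.2308) = 1
Interference = 1 * 5 = 5
R_next = 6 + 5 = 11

11


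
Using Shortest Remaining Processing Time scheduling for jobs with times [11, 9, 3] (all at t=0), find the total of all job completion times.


Since all jobs arrive at t=0, SRPT equals SPT ordering.
SPT order: [3, 9, 11]
Completion times:
  Job 1: p=3, C=3
  Job 2: p=9, C=12
  Job 3: p=11, C=23
Total completion time = 3 + 12 + 23 = 38

38
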